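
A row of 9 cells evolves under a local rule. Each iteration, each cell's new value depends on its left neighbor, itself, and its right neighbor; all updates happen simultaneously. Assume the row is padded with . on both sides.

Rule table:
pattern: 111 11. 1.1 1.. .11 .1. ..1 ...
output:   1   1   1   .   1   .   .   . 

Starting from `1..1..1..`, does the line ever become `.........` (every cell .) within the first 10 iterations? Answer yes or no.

.........
all cells are . at iteration 1

yes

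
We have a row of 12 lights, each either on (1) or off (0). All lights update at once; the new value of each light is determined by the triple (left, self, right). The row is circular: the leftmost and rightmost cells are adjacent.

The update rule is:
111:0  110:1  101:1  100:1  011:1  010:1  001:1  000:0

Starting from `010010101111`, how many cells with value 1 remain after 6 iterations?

8

iteration 1: 111111111001
iteration 2: 000000001111
iteration 3: 100000011001
iteration 4: 110000111111
iteration 5: 011001100000
iteration 6: 111111110000
count of 1: 8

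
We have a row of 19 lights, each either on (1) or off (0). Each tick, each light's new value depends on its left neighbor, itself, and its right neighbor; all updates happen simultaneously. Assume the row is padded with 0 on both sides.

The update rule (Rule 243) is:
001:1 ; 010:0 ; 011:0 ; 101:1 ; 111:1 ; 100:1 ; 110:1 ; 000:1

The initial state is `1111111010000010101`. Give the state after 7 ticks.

0111111101111101010
1011111110111110101
0101111111011111010
1010111111101111101
0101011111110111110
1010101111111011111
0101010111111101111

0101010111111101111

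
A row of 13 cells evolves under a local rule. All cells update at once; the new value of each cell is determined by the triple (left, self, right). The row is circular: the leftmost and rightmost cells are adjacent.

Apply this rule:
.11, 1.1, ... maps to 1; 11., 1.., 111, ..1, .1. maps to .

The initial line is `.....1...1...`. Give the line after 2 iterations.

.....1...1.1.

1111...1...11
.....1...1.1.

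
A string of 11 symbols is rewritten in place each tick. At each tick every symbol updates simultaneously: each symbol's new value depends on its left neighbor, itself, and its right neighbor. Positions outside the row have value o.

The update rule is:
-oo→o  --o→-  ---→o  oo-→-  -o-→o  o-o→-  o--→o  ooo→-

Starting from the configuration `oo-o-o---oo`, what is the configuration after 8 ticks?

tick 1: ---o-ooo-o-
tick 2: oo-o-o---o-
tick 3: ---o-ooo-o-  (repeats tick 1; period 2)
tick 8: oo-o-o---o-

oo-o-o---o-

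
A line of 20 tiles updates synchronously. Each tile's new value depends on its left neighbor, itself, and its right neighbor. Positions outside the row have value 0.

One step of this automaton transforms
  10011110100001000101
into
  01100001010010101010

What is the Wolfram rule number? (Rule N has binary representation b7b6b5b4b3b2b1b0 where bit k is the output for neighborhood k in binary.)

50

position 4: 111 → 0  (bit 7 = 0)
position 6: 110 → 0  (bit 6 = 0)
position 7: 101 → 1  (bit 5 = 1)
position 1: 100 → 1  (bit 4 = 1)
position 3: 011 → 0  (bit 3 = 0)
position 0: 010 → 0  (bit 2 = 0)
position 2: 001 → 1  (bit 1 = 1)
position 10: 000 → 0  (bit 0 = 0)
bits b7..b0 = 00110010 = 50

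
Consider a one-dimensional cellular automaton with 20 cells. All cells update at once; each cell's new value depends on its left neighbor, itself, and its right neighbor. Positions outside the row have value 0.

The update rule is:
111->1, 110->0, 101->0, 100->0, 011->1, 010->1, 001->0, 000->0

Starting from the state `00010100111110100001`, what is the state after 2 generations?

00010100111000100001

00010100111100100001
00010100111000100001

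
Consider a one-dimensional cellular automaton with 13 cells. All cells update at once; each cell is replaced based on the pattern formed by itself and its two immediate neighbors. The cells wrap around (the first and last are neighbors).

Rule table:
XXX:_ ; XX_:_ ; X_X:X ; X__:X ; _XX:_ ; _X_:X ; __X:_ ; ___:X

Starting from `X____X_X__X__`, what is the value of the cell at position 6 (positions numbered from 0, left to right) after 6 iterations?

XXXX_XXXX_XX_
____X____X__X
XXX_XXXX_XX_X
___X____X__X_
XX_XXXX_XX_XX
__X____X__X__
position 6 holds _

_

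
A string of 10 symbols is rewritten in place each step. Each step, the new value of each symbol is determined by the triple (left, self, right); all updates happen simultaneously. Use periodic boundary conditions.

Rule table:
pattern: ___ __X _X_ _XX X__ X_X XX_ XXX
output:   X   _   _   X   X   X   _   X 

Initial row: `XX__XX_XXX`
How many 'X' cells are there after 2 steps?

X_X_X_XXXX
_X_X_XXXXX
count of X: 7

7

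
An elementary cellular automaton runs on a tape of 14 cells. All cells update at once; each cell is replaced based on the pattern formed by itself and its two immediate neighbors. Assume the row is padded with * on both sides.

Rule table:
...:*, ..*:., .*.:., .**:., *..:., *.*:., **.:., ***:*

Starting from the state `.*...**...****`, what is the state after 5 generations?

...*....*..***
.*...**.....**
...*....***..*
.*...**..*....
...*.......**.

...*.......**.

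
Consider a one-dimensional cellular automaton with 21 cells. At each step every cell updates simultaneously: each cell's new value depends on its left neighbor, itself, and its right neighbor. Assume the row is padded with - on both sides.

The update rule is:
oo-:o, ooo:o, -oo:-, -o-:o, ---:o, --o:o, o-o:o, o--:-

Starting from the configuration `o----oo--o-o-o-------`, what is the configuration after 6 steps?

-oo-oo-ooooo-oooooo-o

step 1: o-ooo-o-oooooo-oooooo
step 2: oo-ooooo-oooooo-ooooo
step 3: -oo-ooooo-oooooo-oooo
step 4: o-oo-ooooo-oooooo-ooo
step 5: oo-oo-ooooo-oooooo-oo
step 6: -oo-oo-ooooo-oooooo-o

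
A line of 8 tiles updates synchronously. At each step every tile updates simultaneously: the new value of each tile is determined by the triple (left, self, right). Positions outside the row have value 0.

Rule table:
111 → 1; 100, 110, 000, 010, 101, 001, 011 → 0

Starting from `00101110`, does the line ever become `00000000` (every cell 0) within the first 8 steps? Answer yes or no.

yes

00000100
00000000
all cells are 0 at step 2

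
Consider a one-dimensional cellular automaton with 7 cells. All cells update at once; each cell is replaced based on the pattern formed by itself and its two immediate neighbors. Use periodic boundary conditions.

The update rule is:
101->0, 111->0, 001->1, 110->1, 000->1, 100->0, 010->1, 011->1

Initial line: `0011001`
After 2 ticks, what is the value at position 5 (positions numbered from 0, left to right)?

0111011
0101011
position 5 holds 1

1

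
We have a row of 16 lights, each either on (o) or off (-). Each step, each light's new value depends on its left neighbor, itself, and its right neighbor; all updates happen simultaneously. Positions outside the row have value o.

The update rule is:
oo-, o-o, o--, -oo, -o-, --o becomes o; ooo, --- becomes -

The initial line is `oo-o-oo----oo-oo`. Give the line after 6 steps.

o-oo-oo--------o

step 1: -ooooooo--ooooo-
step 2: oo-----oooo---oo
step 3: -oo---oo--oo-oo-
step 4: oooo-ooooooooooo
step 5: ---ooo----------
step 6: o-oo-oo--------o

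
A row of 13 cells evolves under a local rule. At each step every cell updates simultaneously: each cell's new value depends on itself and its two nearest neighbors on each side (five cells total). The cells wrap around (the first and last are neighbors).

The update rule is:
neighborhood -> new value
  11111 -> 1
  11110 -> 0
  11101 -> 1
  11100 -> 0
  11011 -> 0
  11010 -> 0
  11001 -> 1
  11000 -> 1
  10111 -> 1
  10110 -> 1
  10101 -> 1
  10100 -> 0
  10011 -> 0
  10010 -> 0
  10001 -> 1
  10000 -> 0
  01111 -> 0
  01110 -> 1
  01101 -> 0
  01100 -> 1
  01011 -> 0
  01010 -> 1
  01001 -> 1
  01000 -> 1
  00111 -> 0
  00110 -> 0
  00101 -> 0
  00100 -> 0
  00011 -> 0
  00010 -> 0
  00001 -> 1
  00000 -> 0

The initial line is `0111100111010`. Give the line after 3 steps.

step 1: 0000010011001
step 2: 1001001001100
step 3: 0100100100110

0100100100110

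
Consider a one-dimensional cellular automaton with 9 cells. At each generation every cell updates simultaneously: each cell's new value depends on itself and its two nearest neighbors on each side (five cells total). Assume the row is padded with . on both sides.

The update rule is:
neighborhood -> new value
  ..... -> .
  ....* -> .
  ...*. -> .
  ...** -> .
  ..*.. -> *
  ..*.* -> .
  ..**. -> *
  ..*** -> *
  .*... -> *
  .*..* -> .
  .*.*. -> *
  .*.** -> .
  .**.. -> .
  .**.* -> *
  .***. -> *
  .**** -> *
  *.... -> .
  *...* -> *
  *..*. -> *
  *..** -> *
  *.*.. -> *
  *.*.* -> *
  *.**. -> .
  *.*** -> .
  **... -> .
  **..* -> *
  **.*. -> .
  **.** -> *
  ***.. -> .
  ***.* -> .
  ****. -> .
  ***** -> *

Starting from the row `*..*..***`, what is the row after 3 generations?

*.**.***.
...**.*..
...**.**.

...**.**.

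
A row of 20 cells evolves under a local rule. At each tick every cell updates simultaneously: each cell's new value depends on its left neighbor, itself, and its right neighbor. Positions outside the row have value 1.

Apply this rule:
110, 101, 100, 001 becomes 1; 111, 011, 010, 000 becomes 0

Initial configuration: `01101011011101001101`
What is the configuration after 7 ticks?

10110110110110110110

10110101100110110110
11011010111011011011
01101101001101101100
10110110110110110111
11011011011011011000
01101101101101101101
10110110110110110110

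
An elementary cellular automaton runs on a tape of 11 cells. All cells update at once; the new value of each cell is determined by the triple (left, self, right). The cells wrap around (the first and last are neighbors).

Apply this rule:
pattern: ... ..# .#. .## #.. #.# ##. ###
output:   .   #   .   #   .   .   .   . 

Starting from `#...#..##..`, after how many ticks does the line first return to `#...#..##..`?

11

...#..##..#
..#..##..#.
.#..##..#..
#..##..#...
..##..#...#
.##..#...#.
##..#...#..
#..#...#..#
..#...#..##
.#...#..##.
#...#..##..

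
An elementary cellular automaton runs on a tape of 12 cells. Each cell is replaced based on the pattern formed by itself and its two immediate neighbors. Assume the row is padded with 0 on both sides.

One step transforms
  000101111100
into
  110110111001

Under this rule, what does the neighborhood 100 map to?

0

At position 10 the neighborhood is 100; the next row has 0 there.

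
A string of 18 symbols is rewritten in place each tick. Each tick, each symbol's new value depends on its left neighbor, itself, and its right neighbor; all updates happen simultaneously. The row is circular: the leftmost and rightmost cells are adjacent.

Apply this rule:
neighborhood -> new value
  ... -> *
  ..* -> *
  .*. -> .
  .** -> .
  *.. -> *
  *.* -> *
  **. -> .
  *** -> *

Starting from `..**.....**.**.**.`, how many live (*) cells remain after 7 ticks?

7

**..*****..*..*..*
*.**.***.**.**.**.
.*..*.*.*..*..*..*
*.**.*.*.**.**.**.
.*..*.*.*..*..*..*  (repeats tick 3; period 2)
tick 7: .*..*.*.*..*..*..*
count of *: 7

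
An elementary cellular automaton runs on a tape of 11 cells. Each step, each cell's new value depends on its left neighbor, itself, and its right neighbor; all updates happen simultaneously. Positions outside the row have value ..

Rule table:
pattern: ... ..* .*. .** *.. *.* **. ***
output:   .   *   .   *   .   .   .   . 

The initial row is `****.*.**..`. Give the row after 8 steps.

*..........

*......*...
......*....
.....*.....
....*......
...*.......
..*........
.*.........
*..........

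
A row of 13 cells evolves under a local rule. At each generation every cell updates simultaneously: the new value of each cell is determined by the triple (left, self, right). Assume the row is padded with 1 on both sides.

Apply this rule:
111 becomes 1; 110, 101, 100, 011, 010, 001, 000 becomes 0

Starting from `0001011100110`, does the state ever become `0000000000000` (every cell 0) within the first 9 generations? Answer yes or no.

generation 1: 0000001000000
generation 2: 0000000000000
all cells are 0 at generation 2

yes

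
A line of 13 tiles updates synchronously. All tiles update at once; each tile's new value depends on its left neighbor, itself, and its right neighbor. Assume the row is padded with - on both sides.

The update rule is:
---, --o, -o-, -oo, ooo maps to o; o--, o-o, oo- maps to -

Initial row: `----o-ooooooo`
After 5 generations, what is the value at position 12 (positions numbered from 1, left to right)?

ooooo-oooooo-
oooo--ooooo--
ooo--ooooo--o
oo--ooooo--oo
o--ooooo--oo-
position 12 holds o

o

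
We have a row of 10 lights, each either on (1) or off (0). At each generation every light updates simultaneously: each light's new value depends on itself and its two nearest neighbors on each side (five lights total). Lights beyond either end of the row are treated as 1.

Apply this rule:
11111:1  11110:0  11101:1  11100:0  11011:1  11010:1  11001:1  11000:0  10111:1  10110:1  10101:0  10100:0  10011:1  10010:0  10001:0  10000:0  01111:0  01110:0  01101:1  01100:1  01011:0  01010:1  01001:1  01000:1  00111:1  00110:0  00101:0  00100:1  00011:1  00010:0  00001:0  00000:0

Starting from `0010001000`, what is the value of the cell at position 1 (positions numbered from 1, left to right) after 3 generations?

1011001101
1111110111
1111011101
position 1 holds 1

1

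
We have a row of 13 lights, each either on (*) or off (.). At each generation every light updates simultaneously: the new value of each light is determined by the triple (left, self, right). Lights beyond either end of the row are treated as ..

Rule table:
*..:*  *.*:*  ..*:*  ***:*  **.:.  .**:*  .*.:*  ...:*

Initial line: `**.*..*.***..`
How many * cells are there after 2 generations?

*.********.**
*********.**.
count of *: 11

11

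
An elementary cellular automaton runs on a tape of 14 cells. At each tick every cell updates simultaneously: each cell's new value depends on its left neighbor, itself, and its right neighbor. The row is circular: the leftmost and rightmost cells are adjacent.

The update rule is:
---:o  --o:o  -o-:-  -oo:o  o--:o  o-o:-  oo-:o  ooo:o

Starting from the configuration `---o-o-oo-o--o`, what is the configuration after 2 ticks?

ooo----oo--oo-
ooooooooooooo-

ooooooooooooo-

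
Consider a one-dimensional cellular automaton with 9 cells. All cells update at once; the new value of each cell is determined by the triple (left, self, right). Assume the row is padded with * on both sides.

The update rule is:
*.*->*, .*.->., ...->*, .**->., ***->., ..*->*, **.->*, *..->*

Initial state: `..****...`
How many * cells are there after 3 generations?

**...****
.****....
*...*****
count of *: 6

6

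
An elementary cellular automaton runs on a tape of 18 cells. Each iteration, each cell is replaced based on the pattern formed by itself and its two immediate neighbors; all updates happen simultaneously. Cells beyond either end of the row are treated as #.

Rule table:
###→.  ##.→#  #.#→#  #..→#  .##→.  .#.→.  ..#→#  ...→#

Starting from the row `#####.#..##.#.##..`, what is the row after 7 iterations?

....##.##.##.#.###
####.##.##.##.#...
...##.##.##.##.###
###.##.##.##.##...
..##.##.##.##.####
##.##.##.##.##....
.##.##.##.##.#####

.##.##.##.##.#####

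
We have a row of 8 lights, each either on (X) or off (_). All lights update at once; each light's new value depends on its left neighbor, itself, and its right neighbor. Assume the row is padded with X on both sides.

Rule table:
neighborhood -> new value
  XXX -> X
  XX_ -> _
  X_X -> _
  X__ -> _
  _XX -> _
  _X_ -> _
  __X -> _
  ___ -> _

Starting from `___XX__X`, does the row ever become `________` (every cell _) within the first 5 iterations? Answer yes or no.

________
all cells are _ at iteration 1

yes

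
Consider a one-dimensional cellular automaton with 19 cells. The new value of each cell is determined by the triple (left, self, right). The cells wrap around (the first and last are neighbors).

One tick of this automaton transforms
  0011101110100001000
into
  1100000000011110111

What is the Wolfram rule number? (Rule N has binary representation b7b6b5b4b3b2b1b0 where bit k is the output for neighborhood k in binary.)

position 3: 111 → 0  (bit 7 = 0)
position 4: 110 → 0  (bit 6 = 0)
position 5: 101 → 0  (bit 5 = 0)
position 11: 100 → 1  (bit 4 = 1)
position 2: 011 → 0  (bit 3 = 0)
position 10: 010 → 0  (bit 2 = 0)
position 1: 001 → 1  (bit 1 = 1)
position 0: 000 → 1  (bit 0 = 1)
bits b7..b0 = 00010011 = 19

19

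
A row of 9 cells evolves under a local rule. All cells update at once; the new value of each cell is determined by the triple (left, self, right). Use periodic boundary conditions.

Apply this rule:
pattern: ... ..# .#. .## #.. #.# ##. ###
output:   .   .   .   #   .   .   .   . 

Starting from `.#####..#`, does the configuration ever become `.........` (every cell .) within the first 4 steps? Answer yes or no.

yes

step 1: .#.......
step 2: .........
all cells are . at step 2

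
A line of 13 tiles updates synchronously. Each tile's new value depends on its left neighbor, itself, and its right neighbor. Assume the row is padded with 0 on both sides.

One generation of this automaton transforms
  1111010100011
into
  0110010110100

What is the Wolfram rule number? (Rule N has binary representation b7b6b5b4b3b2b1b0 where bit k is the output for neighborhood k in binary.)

150

position 1: 111 → 1  (bit 7 = 1)
position 3: 110 → 0  (bit 6 = 0)
position 4: 101 → 0  (bit 5 = 0)
position 8: 100 → 1  (bit 4 = 1)
position 0: 011 → 0  (bit 3 = 0)
position 5: 010 → 1  (bit 2 = 1)
position 10: 001 → 1  (bit 1 = 1)
position 9: 000 → 0  (bit 0 = 0)
bits b7..b0 = 10010110 = 150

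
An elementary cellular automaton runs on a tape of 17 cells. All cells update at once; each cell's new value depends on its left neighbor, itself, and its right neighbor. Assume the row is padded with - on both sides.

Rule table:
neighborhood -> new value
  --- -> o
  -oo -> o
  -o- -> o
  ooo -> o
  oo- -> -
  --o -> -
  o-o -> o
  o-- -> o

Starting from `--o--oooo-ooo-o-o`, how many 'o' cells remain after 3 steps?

13

step 1: o-oo-ooo-ooo-oooo
step 2: ooo-ooo-ooo-oooo-
step 3: oo-ooo-ooo-oooo-o
count of o: 13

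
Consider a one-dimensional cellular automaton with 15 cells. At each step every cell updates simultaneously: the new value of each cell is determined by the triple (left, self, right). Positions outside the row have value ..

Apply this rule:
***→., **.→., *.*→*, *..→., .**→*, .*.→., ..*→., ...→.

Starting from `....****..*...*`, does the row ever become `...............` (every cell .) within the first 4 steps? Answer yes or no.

step 1: ....*..........
step 2: ...............
all cells are . at step 2

yes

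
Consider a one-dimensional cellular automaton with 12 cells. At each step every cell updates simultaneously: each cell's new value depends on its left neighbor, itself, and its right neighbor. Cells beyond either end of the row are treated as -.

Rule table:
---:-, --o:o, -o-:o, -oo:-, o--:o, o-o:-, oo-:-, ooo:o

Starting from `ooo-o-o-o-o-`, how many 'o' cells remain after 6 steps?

7

-o--o-o-o-oo
ooooo-o-o---
-ooo--o-oo--
o-o-ooo---o-
o-o--o-o-ooo
o-oooo-o--o-
count of o: 7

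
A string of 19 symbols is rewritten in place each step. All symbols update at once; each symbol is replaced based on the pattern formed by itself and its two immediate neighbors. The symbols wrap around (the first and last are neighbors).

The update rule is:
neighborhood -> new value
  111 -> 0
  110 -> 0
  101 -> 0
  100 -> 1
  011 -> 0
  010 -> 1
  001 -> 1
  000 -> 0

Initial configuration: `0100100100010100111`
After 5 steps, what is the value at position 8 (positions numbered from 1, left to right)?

0111111110110111000
1000000000000000100
1100000000000001111
0010000000000010000
0111000000000111000
position 8 holds 0

0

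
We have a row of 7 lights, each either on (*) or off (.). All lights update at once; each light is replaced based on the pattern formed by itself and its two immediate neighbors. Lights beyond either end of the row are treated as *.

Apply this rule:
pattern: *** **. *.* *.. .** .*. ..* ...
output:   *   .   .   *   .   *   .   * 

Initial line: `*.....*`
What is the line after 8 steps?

step 1: .****..
step 2: ..**.*.
step 3: *....*.
step 4: .***.*.
step 5: ..*..*.
step 6: *.**.*.
step 7: .....*.
step 8: ****.*.

****.*.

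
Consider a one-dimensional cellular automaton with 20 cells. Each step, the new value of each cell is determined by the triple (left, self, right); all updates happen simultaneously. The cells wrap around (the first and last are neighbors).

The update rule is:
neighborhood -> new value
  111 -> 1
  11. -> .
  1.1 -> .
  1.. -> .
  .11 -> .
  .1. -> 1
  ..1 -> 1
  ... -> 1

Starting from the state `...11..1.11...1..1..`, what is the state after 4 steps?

111...11....111.11.1
11..11...111.1......
...1...11.1..1.11111
.111.11...1.11..111.

.111.11...1.11..111.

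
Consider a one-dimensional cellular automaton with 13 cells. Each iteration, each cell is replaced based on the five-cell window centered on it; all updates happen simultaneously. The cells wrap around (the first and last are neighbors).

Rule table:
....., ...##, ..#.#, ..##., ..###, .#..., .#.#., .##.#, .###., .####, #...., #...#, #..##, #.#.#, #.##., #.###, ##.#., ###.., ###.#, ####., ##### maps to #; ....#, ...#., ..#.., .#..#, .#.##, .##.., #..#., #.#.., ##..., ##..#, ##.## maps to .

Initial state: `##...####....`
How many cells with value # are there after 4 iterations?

#..######.#.#
..#########.#
.###########.
############.
count of #: 12

12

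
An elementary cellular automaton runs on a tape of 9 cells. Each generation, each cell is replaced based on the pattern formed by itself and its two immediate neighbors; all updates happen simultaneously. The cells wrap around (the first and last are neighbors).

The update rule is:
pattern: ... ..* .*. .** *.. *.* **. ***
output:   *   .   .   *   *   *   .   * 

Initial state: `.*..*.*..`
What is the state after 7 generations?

..*..*.**
*..*..**.
.*..*.*.*
*.*..*.*.
.*.*..*.*
*.*.*..*.
.*.*.*..*

.*.*.*..*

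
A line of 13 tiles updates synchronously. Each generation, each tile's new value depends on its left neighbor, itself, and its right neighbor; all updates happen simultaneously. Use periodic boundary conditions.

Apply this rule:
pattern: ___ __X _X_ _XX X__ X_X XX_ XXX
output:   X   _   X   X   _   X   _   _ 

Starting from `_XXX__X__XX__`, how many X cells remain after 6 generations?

5

_X____X__X__X
XX_XX_X__X__X
__XX_XX__X__X
__X_XX___X__X
__XXX__X_X__X
__X____XXX__X
count of X: 5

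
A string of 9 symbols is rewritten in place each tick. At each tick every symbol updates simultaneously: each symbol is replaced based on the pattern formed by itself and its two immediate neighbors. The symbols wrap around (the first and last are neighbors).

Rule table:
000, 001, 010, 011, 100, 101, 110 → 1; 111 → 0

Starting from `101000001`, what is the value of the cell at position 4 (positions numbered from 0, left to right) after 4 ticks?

tick 1: 111111111
tick 2: 000000000
tick 3: 111111111  (repeats tick 1; period 2)
tick 4: 000000000
position 4 holds 0

0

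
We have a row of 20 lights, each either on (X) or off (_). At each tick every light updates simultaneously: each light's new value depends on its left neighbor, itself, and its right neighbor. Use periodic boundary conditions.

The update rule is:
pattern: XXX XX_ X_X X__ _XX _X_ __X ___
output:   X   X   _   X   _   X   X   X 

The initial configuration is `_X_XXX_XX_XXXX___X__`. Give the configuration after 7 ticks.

XXXXXXXX__XXXXX__XXX

XX__XX__X__XXXXXXXXX
XXXX_XXXXXX_XXXXXXXX
XXXX__XXXXX__XXXXXXX
XXXXXX_XXXXXX_XXXXXX
XXXXXX__XXXXX__XXXXX
XXXXXXXX_XXXXXX_XXXX
XXXXXXXX__XXXXX__XXX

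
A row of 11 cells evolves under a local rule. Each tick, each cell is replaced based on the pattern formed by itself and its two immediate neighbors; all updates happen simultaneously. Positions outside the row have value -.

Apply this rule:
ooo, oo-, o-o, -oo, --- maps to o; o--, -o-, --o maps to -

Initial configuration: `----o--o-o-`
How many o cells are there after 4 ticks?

ooo-----o--
ooo-ooo---o
ooooooo-o--
oooooooo--o
count of o: 9

9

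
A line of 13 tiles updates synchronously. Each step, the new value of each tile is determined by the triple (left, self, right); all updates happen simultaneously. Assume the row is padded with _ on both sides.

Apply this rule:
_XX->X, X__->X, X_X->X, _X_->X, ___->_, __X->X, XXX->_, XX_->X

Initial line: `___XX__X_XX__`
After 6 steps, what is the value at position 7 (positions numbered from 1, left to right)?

X

__XXXXXXXXXX_
_XX________XX
XXXX______XXX
X__XX____XX_X
XXXXXX__XXXXX
X____XXXX___X
position 7 holds X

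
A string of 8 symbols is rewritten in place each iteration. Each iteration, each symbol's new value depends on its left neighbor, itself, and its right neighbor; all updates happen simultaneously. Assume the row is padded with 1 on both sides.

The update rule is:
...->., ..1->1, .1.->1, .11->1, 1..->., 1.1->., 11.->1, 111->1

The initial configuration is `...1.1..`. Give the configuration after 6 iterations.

.111.1.1

..11.1.1
.111.1.1
.111.1.1  (fixed point — unchanged through iteration 6)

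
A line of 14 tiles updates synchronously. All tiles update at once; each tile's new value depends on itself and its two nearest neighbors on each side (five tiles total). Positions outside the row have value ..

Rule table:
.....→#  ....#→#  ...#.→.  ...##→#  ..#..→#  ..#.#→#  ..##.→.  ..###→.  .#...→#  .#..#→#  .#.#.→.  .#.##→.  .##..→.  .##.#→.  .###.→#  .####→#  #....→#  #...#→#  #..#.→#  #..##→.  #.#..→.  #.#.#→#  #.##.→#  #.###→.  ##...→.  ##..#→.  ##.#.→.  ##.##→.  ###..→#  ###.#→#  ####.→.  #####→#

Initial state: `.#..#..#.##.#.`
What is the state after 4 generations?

.#######.#...#
#.####.#..##.#
#..#.#..#.....
####..########

####..########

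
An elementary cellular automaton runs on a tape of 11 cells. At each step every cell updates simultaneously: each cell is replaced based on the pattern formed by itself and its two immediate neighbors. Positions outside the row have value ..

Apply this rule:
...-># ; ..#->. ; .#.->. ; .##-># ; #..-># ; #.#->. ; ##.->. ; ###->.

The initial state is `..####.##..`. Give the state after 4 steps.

#...#.#.#..

step 1: #.#....#.##
step 2: ...###...#.
step 3: ##.#..##..#
step 4: #...#.#.#..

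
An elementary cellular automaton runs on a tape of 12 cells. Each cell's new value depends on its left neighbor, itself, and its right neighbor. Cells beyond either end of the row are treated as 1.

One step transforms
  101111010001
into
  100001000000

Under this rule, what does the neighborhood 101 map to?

0

At position 1 the neighborhood is 101; the next row has 0 there.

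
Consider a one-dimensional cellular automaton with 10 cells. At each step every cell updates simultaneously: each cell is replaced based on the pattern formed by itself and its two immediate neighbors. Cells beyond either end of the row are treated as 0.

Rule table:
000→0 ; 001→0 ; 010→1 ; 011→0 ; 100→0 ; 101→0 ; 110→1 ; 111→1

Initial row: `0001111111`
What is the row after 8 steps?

0000000001

0000111111
0000011111
0000001111
0000000111
0000000011
0000000001
0000000001  (fixed point — unchanged through step 8)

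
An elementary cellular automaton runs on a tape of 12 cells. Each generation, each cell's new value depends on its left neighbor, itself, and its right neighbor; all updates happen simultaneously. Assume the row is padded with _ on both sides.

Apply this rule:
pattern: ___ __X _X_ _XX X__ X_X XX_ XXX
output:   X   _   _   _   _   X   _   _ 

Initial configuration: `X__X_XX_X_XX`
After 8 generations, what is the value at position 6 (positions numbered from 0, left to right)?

____X__X_X__
XXX_____X__X
____XXX_____
XXX_____XXXX
____XXX_____  (repeats generation 3; period 2)
generation 8: XXX_____XXXX
position 6 holds _

_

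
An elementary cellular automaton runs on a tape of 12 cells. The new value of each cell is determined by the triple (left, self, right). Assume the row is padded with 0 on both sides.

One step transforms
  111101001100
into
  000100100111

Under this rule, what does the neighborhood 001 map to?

0

At position 7 the neighborhood is 001; the next row has 0 there.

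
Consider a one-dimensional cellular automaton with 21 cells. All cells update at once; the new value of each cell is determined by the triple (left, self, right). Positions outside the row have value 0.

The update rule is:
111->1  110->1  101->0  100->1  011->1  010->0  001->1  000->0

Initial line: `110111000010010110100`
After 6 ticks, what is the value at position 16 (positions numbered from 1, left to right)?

110111100101100110010
110111111001111111101
110111111111111111100
110111111111111111110
110111111111111111111
110111111111111111111
position 16 holds 1

1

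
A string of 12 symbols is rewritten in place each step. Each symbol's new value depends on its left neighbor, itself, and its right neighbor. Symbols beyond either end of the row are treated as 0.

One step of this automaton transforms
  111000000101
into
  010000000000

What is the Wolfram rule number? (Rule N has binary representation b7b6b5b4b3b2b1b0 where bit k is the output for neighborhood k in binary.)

128

position 1: 111 → 1  (bit 7 = 1)
position 2: 110 → 0  (bit 6 = 0)
position 10: 101 → 0  (bit 5 = 0)
position 3: 100 → 0  (bit 4 = 0)
position 0: 011 → 0  (bit 3 = 0)
position 9: 010 → 0  (bit 2 = 0)
position 8: 001 → 0  (bit 1 = 0)
position 4: 000 → 0  (bit 0 = 0)
bits b7..b0 = 10000000 = 128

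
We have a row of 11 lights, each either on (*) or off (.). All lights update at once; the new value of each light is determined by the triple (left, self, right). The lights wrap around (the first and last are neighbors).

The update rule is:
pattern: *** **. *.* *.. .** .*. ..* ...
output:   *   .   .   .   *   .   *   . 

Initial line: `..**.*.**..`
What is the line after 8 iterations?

.**....*...
**....*....
*....*....*
....*....**
...*....**.
..*....**..
.*....**...
*....**....

*....**....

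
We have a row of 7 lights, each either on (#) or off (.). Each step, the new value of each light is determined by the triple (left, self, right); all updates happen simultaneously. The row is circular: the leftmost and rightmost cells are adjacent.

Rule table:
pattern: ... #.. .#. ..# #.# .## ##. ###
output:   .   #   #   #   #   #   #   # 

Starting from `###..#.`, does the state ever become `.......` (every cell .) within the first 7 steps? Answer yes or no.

no

#######
#######  (fixed point — unchanged through step 7)
step 7 is #######, still not uniform .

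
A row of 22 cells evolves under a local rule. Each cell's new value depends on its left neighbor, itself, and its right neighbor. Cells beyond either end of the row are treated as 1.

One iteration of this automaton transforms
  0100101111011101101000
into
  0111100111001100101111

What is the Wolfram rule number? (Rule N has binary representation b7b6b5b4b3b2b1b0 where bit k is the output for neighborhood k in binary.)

215

position 7: 111 → 1  (bit 7 = 1)
position 9: 110 → 1  (bit 6 = 1)
position 0: 101 → 0  (bit 5 = 0)
position 2: 100 → 1  (bit 4 = 1)
position 6: 011 → 0  (bit 3 = 0)
position 1: 010 → 1  (bit 2 = 1)
position 3: 001 → 1  (bit 1 = 1)
position 20: 000 → 1  (bit 0 = 1)
bits b7..b0 = 11010111 = 215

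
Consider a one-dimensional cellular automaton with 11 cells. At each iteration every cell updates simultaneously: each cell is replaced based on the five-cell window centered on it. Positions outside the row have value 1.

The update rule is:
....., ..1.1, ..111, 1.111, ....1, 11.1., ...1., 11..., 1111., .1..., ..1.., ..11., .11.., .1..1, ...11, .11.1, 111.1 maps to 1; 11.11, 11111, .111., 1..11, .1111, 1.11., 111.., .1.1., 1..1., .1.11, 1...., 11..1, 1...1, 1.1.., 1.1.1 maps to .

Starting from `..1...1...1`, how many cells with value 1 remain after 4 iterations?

6

iteration 1: ..11.111.11
iteration 2: ..11.1.1.1.
iteration 3: ..111......
iteration 4: ..1..1.1111
count of 1: 6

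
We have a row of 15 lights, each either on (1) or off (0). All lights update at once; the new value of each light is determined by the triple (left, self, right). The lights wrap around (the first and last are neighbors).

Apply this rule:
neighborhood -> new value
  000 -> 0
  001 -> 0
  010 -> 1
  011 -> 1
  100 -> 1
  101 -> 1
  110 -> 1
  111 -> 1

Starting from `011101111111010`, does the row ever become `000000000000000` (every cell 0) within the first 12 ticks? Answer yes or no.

no

tick 1: 011111111111111
tick 2: 111111111111111
tick 3: 111111111111111  (fixed point — unchanged through tick 12)
tick 12 is 111111111111111, still not uniform 0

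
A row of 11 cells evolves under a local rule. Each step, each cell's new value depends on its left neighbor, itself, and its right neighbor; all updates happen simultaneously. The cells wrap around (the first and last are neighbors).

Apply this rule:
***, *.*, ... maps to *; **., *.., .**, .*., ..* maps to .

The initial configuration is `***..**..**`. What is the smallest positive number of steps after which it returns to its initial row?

step 1: **........*
step 2: *..******..
step 3: ....****...
step 4: ***..**..**

4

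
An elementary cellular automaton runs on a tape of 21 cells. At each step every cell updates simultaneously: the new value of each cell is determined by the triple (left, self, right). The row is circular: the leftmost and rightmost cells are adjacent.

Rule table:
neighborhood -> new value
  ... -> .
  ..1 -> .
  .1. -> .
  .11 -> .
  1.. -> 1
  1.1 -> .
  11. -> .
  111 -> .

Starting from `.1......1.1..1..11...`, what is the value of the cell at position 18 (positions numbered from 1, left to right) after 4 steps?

step 1: ..1........1..1...1..
step 2: ...1........1..1...1.
step 3: ....1........1..1...1
step 4: 1....1........1..1...
position 18 holds 1

1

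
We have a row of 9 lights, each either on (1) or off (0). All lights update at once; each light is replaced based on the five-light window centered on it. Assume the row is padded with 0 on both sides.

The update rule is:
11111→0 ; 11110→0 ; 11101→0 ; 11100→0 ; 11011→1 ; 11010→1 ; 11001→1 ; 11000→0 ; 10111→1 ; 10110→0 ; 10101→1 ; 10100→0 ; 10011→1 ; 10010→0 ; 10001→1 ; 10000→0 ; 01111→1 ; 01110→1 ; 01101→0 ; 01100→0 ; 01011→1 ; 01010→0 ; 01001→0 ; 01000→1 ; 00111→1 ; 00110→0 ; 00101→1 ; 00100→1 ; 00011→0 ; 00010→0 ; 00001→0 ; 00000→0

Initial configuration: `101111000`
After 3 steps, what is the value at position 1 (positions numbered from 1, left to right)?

111100000
110000000
000000000
position 1 holds 0

0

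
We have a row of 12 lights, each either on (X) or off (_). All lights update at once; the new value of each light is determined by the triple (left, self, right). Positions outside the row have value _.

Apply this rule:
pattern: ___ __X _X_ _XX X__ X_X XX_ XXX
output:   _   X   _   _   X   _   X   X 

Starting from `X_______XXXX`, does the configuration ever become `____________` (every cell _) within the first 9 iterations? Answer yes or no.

iteration 1: _X_____X_XXX
iteration 2: X_X___X___XX
iteration 3: ___X_X_X_X_X
iteration 4: __X_________
iteration 5: _X_X________
iteration 6: X___X_______
iteration 7: _X_X_X______
iteration 8: X_____X_____
iteration 9: _X___X_X____
iteration 9 is _X___X_X____, still not uniform _

no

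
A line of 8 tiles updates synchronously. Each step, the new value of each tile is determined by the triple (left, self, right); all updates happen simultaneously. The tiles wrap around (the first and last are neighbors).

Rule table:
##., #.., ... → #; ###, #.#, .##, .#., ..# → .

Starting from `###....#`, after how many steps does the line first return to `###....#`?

8

..####..
#....###
####....
...####.
##....##
.####...
....####
###....#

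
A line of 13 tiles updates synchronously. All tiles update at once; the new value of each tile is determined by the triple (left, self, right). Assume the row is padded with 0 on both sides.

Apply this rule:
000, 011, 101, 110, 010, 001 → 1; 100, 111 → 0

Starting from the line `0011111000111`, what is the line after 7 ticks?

1010111011101

tick 1: 1110001011101
tick 2: 1010111110111
tick 3: 1111100011101
tick 4: 1000101110111
tick 5: 1011111011101
tick 6: 1110001110111
tick 7: 1010111011101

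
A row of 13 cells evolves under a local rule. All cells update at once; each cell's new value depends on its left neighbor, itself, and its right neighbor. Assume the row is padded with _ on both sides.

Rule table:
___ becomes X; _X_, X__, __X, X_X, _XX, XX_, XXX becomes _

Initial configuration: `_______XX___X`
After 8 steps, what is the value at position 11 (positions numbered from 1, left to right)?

_

XXXXXX____X__
_______XX___X  (repeats step 0; period 2)
step 8: _______XX___X
position 11 holds _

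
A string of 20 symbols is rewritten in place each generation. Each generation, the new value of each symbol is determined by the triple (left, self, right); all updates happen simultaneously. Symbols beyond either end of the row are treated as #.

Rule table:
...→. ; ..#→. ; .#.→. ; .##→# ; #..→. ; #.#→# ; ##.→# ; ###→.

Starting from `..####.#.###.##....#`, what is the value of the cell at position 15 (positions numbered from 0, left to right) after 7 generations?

.

..#..##.##.####....#
.....#######..#....#
.....#.....#.......#
...................#
...................#  (fixed point — unchanged through generation 7)
position 15 holds .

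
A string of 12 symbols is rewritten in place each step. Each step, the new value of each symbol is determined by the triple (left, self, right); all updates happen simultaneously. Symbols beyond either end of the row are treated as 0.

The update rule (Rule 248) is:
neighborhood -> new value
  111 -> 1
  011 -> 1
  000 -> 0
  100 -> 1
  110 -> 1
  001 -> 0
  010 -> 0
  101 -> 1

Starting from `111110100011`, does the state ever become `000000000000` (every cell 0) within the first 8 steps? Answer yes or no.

no

111111010011
111111101011
111111110111
111111111111
111111111111  (fixed point — unchanged through step 8)
step 8 is 111111111111, still not uniform 0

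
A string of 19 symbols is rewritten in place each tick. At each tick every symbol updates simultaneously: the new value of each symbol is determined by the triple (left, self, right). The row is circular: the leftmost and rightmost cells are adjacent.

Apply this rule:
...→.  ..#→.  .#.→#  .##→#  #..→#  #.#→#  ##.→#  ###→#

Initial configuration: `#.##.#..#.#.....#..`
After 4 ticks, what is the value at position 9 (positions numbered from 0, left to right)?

#######.####....##.
#############...###
##############..###
###############.###
position 9 holds #

#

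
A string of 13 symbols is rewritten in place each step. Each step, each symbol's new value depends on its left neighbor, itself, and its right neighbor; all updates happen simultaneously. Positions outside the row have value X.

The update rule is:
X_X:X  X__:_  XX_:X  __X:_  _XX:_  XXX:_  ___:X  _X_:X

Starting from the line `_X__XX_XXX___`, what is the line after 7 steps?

XX___XX__X_X_
_X_X__X__XXXX
XXXX__X______
___X__X_XXXX_
_X_X__XX___XX
XXXX___X_X___
___X_X_XXX_X_

___X_X_XXX_X_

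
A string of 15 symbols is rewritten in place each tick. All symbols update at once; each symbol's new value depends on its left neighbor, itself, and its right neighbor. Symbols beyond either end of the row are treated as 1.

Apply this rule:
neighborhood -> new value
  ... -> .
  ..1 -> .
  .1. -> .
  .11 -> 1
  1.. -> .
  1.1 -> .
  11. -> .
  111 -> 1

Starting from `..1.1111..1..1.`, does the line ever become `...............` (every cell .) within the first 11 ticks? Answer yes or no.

....111........
....11.........
....1..........
...............
all cells are . at tick 4

yes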